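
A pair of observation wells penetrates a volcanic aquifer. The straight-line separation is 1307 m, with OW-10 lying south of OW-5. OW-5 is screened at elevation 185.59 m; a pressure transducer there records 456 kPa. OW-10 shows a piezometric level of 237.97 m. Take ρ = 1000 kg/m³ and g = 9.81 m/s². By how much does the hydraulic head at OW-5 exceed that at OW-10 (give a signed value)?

Δh ≈ -5.90 m

Pressure head at OW-5: ψ = P/(ρg) = 456×1000 / (1000 × 9.81) = 46.48 m.
Total head at OW-5: h = z + ψ = 185.59 + 46.48 = 232.07 m.
Total head at OW-10: h = 237.97 m (water level in the piezometer is the total head).
Head difference: h(OW-5) − h(OW-10) = 232.07 − 237.97 = -5.90 m.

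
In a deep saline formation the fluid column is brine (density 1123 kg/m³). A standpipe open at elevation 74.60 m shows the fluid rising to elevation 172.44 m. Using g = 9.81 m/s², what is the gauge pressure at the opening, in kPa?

Pressure head ψ = h − z = 172.44 − 74.60 = 97.84 m.
P = ρgψ = 1123 × 9.81 × 97.84 = 1077867 Pa ≈ 1080 kPa.

P ≈ 1080 kPa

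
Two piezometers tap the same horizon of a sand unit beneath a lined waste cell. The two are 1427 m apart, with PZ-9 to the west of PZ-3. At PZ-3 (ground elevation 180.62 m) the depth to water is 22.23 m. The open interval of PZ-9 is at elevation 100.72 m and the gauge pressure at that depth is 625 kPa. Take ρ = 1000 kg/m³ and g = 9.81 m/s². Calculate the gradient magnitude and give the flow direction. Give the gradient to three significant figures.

Total head at PZ-3: h = 180.62 − 22.23 = 158.39 m.
Pressure head at PZ-9: ψ = P/(ρg) = 625×1000 / (1000 × 9.81) = 63.71 m.
Total head at PZ-9: h = z + ψ = 100.72 + 63.71 = 164.43 m.
Head difference: h(PZ-3) − h(PZ-9) = 158.39 − 164.43 = -6.04 m.
Hydraulic gradient: i = |Δh| / L = 6.04 / 1427 = 0.00423.
Flow is from higher to lower head: from PZ-9 toward PZ-3, i.e. toward the east.

i ≈ 0.00423; groundwater flows toward the east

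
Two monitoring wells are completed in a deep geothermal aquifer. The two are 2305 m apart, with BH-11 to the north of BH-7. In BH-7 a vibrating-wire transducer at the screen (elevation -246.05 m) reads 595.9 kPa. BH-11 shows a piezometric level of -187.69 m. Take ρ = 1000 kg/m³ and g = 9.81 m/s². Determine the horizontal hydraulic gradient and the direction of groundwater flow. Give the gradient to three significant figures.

Pressure head at BH-7: ψ = P/(ρg) = 595.9×1000 / (1000 × 9.81) = 60.74 m.
Total head at BH-7: h = z + ψ = -246.05 + 60.74 = -185.31 m.
Total head at BH-11: h = -187.69 m (water level in the piezometer is the total head).
Head difference: h(BH-7) − h(BH-11) = -185.31 − (-187.69) = 2.38 m.
Hydraulic gradient: i = |Δh| / L = 2.38 / 2305 = 0.00103.
Flow is from higher to lower head: from BH-7 toward BH-11, i.e. toward the north.

i ≈ 0.00103; groundwater flows toward the north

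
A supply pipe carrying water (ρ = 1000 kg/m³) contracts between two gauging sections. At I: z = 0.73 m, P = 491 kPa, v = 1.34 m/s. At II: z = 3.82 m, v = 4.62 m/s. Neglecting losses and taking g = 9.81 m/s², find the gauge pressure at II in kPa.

P₂ ≈ 451 kPa

Pressure head at I: ψ₁ = P₁/(ρg) = 491×1000 / (1000 × 9.81) = 50.05 m.
Velocity heads: v₁²/2g = 1.34²/19.62 = 0.092 m; v₂²/2g = 4.62²/19.62 = 1.088 m.
Total head H = z₁ + ψ₁ + v₁²/2g = 0.73 + 50.05 + 0.092 = 50.87 m.
ψ₂ = H − z₂ − v₂²/2g = 50.87 − 3.82 − 1.088 = 45.96 m.
P₂ = ρgψ₂ = 1000 × 9.81 × 45.96 ≈ 451 kPa.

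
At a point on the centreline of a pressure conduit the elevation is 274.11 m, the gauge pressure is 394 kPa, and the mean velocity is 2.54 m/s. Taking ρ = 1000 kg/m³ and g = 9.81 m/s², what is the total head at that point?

Pressure head ψ = P/(ρg) = 394×1000 / (1000 × 9.81) = 40.16 m.
Velocity head = v²/(2g) = 2.54² / (2 × 9.81) = 0.329 m.
h = z + ψ + v²/(2g) = 274.11 + 40.16 + 0.329 = 314.60 m.

h ≈ 314.60 m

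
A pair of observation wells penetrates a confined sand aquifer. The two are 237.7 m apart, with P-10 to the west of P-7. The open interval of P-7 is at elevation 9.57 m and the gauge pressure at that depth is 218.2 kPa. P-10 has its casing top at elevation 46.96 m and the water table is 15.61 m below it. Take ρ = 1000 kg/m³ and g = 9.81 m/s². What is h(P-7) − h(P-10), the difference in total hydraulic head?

Pressure head at P-7: ψ = P/(ρg) = 218.2×1000 / (1000 × 9.81) = 22.24 m.
Total head at P-7: h = z + ψ = 9.57 + 22.24 = 31.81 m.
Total head at P-10: h = 46.96 − 15.61 = 31.35 m.
Head difference: h(P-7) − h(P-10) = 31.81 − 31.35 = 0.46 m.

Δh ≈ 0.46 m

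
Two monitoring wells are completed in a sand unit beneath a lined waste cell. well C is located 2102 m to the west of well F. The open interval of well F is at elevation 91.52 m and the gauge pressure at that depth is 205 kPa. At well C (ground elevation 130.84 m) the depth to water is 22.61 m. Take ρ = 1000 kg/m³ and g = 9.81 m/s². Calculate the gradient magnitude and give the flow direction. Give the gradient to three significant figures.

Pressure head at well F: ψ = P/(ρg) = 205×1000 / (1000 × 9.81) = 20.90 m.
Total head at well F: h = z + ψ = 91.52 + 20.90 = 112.42 m.
Total head at well C: h = 130.84 − 22.61 = 108.23 m.
Head difference: h(well F) − h(well C) = 112.42 − 108.23 = 4.19 m.
Hydraulic gradient: i = |Δh| / L = 4.19 / 2102 = 0.00199.
Flow is from higher to lower head: from well F toward well C, i.e. toward the west.

i ≈ 0.00199; groundwater flows toward the west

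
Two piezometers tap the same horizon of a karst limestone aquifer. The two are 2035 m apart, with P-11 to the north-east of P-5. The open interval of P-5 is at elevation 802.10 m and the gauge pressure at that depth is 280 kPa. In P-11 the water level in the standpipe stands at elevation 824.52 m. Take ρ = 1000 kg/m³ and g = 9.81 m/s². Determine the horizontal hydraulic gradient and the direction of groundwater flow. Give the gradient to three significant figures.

Pressure head at P-5: ψ = P/(ρg) = 280×1000 / (1000 × 9.81) = 28.54 m.
Total head at P-5: h = z + ψ = 802.10 + 28.54 = 830.64 m.
Total head at P-11: h = 824.52 m (water level in the piezometer is the total head).
Head difference: h(P-5) − h(P-11) = 830.64 − 824.52 = 6.12 m.
Hydraulic gradient: i = |Δh| / L = 6.12 / 2035 = 0.00301.
Flow is from higher to lower head: from P-5 toward P-11, i.e. toward the north-east.

i ≈ 0.00301; groundwater flows toward the north-east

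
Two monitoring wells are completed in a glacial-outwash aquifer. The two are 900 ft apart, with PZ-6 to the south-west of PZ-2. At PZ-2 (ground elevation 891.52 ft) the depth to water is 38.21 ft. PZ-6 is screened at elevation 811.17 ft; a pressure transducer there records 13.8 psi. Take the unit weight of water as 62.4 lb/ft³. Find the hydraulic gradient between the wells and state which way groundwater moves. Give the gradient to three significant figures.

i ≈ 0.0114; groundwater flows toward the south-west

Total head at PZ-2: h = 891.52 − 38.21 = 853.31 ft.
Pressure head at PZ-6: ψ = 144·P/γ = 144 × 13.8 / 62.4 = 31.85 ft.
Total head at PZ-6: h = z + ψ = 811.17 + 31.85 = 843.02 ft.
Head difference: h(PZ-2) − h(PZ-6) = 853.31 − 843.02 = 10.29 ft.
Hydraulic gradient: i = |Δh| / L = 10.29 / 900 = 0.0114.
Flow is from higher to lower head: from PZ-2 toward PZ-6, i.e. toward the south-west.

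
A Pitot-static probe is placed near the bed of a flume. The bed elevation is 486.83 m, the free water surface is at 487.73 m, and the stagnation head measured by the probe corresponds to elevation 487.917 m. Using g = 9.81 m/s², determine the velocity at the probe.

Near the bed, under hydrostatic conditions, the piezometric head (z + ψ) equals the free-surface elevation, 487.73 m.
Velocity head = total − piezometric = 487.917 − 487.73 = 0.187 m.
v = √(2g·h_v) = √(2 × 9.81 × 0.187) = 1.92 m/s.

v ≈ 1.92 m/s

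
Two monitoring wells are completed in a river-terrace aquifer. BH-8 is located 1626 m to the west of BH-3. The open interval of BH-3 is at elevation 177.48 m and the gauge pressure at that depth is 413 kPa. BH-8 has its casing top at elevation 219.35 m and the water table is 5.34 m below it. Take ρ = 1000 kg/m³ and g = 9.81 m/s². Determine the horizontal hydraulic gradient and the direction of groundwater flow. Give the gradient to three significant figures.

i ≈ 0.00343; groundwater flows toward the west

Pressure head at BH-3: ψ = P/(ρg) = 413×1000 / (1000 × 9.81) = 42.10 m.
Total head at BH-3: h = z + ψ = 177.48 + 42.10 = 219.58 m.
Total head at BH-8: h = 219.35 − 5.34 = 214.01 m.
Head difference: h(BH-3) − h(BH-8) = 219.58 − 214.01 = 5.57 m.
Hydraulic gradient: i = |Δh| / L = 5.57 / 1626 = 0.00343.
Flow is from higher to lower head: from BH-3 toward BH-8, i.e. toward the west.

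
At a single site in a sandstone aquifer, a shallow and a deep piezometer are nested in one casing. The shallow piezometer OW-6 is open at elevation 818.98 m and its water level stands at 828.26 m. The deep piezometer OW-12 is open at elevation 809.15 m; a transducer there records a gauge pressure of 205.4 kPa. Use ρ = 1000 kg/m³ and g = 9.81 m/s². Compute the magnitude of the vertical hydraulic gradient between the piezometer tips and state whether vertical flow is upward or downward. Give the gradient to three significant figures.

Total head at OW-6: h = 828.26 m (water level in the standpipe).
Pressure head at OW-12: ψ = P/(ρg) = 205.4×1000 / (1000 × 9.81) = 20.94 m.
Total head at OW-12: h = z + ψ = 809.15 + 20.94 = 830.09 m.
Δh = h(OW-6) − h(OW-12) = 828.26 − 830.09 = -1.83 m.
Vertical separation Δz = 818.98 − 809.15 = 9.83 m.
|i_v| = |Δh| / Δz = 1.83 / 9.83 = 0.186.
Head is higher in the deep piezometer, so vertical flow is upward (discharge condition).

|i_v| ≈ 0.186; vertical flow is upward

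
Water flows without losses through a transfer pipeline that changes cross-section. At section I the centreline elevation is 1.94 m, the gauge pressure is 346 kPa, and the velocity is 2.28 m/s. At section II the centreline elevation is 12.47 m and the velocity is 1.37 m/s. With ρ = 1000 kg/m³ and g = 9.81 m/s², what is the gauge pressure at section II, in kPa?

Pressure head at I: ψ₁ = P₁/(ρg) = 346×1000 / (1000 × 9.81) = 35.27 m.
Velocity heads: v₁²/2g = 2.28²/19.62 = 0.265 m; v₂²/2g = 1.37²/19.62 = 0.096 m.
Total head H = z₁ + ψ₁ + v₁²/2g = 1.94 + 35.27 + 0.265 = 37.48 m.
ψ₂ = H − z₂ − v₂²/2g = 37.48 − 12.47 − 0.096 = 24.91 m.
P₂ = ρgψ₂ = 1000 × 9.81 × 24.91 ≈ 244 kPa.

P₂ ≈ 244 kPa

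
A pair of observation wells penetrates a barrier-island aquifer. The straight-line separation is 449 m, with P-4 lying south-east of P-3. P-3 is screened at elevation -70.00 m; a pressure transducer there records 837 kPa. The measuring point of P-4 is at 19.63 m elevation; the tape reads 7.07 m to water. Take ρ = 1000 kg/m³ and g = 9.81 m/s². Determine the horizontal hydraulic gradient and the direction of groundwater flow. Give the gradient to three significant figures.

Pressure head at P-3: ψ = P/(ρg) = 837×1000 / (1000 × 9.81) = 85.32 m.
Total head at P-3: h = z + ψ = -70.00 + 85.32 = 15.32 m.
Total head at P-4: h = 19.63 − 7.07 = 12.56 m.
Head difference: h(P-3) − h(P-4) = 15.32 − 12.56 = 2.76 m.
Hydraulic gradient: i = |Δh| / L = 2.76 / 449 = 0.00615.
Flow is from higher to lower head: from P-3 toward P-4, i.e. toward the south-east.

i ≈ 0.00615; groundwater flows toward the south-east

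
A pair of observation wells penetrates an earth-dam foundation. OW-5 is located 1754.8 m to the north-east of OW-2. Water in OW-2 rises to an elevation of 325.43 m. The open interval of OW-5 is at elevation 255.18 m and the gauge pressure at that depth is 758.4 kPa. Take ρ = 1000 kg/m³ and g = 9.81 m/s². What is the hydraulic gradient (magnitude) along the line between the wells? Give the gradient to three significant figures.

Total head at OW-2: h = 325.43 m (water level in the piezometer is the total head).
Pressure head at OW-5: ψ = P/(ρg) = 758.4×1000 / (1000 × 9.81) = 77.31 m.
Total head at OW-5: h = z + ψ = 255.18 + 77.31 = 332.49 m.
Head difference: h(OW-2) − h(OW-5) = 325.43 − 332.49 = -7.06 m.
Hydraulic gradient: i = |Δh| / L = 7.06 / 1754.8 = 0.00402.

i ≈ 0.00402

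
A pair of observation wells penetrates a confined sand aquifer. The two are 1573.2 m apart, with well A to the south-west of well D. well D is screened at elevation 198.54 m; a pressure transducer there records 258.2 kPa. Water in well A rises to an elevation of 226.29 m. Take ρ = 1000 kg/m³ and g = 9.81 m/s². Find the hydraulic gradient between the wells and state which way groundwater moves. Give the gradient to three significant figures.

Pressure head at well D: ψ = P/(ρg) = 258.2×1000 / (1000 × 9.81) = 26.32 m.
Total head at well D: h = z + ψ = 198.54 + 26.32 = 224.86 m.
Total head at well A: h = 226.29 m (water level in the piezometer is the total head).
Head difference: h(well D) − h(well A) = 224.86 − 226.29 = -1.43 m.
Hydraulic gradient: i = |Δh| / L = 1.43 / 1573.2 = 0.000909.
Flow is from higher to lower head: from well A toward well D, i.e. toward the north-east.

i ≈ 0.000909; groundwater flows toward the north-east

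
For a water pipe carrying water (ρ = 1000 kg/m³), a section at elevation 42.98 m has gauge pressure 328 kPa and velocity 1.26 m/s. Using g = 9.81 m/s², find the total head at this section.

h ≈ 76.50 m

Pressure head ψ = P/(ρg) = 328×1000 / (1000 × 9.81) = 33.44 m.
Velocity head = v²/(2g) = 1.26² / (2 × 9.81) = 0.081 m.
h = z + ψ + v²/(2g) = 42.98 + 33.44 + 0.081 = 76.50 m.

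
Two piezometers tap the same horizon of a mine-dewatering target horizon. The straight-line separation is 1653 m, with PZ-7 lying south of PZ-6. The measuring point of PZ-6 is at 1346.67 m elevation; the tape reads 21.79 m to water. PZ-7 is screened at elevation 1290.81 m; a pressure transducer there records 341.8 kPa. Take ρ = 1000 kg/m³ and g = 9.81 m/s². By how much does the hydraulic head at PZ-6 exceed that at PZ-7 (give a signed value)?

Total head at PZ-6: h = 1346.67 − 21.79 = 1324.88 m.
Pressure head at PZ-7: ψ = P/(ρg) = 341.8×1000 / (1000 × 9.81) = 34.84 m.
Total head at PZ-7: h = z + ψ = 1290.81 + 34.84 = 1325.65 m.
Head difference: h(PZ-6) − h(PZ-7) = 1324.88 − 1325.65 = -0.77 m.

Δh ≈ -0.77 m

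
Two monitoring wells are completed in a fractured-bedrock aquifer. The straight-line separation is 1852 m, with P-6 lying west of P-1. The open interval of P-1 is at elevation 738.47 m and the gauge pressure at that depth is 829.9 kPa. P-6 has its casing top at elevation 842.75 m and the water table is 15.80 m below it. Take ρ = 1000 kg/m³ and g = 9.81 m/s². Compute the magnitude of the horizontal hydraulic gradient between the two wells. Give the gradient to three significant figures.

i ≈ 0.00210

Pressure head at P-1: ψ = P/(ρg) = 829.9×1000 / (1000 × 9.81) = 84.60 m.
Total head at P-1: h = z + ψ = 738.47 + 84.60 = 823.07 m.
Total head at P-6: h = 842.75 − 15.80 = 826.95 m.
Head difference: h(P-1) − h(P-6) = 823.07 − 826.95 = -3.88 m.
Hydraulic gradient: i = |Δh| / L = 3.88 / 1852 = 0.00210.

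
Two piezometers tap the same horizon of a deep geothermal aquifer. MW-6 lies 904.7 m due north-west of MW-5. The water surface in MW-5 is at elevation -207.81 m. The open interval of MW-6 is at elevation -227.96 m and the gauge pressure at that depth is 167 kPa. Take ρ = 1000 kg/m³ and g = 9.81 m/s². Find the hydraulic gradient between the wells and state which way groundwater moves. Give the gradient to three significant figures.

Total head at MW-5: h = -207.81 m (water level in the piezometer is the total head).
Pressure head at MW-6: ψ = P/(ρg) = 167×1000 / (1000 × 9.81) = 17.02 m.
Total head at MW-6: h = z + ψ = -227.96 + 17.02 = -210.94 m.
Head difference: h(MW-5) − h(MW-6) = -207.81 − (-210.94) = 3.13 m.
Hydraulic gradient: i = |Δh| / L = 3.13 / 904.7 = 0.00346.
Flow is from higher to lower head: from MW-5 toward MW-6, i.e. toward the north-west.

i ≈ 0.00346; groundwater flows toward the north-west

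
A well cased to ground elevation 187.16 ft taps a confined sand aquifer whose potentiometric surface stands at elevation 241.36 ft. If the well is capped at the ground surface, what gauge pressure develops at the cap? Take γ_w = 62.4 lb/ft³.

Head above the cap: Δh = 241.36 − 187.16 = 54.20 ft.
P = γΔh/144 = 62.4 × 54.20 / 144 = 23.5 psi.

P ≈ 23.5 psi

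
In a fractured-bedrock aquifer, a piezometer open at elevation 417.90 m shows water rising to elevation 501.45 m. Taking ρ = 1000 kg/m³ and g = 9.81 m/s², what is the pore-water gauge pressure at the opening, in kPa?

P ≈ 820 kPa

Pressure head ψ = h − z = 501.45 − 417.90 = 83.55 m.
P = ρgψ = 1000 × 9.81 × 83.55 = 819626 Pa ≈ 820 kPa.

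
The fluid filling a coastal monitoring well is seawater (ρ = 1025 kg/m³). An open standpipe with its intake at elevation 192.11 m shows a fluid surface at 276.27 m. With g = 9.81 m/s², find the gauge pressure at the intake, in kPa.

Pressure head ψ = h − z = 276.27 − 192.11 = 84.16 m.
P = ρgψ = 1025 × 9.81 × 84.16 = 846250 Pa ≈ 846 kPa.

P ≈ 846 kPa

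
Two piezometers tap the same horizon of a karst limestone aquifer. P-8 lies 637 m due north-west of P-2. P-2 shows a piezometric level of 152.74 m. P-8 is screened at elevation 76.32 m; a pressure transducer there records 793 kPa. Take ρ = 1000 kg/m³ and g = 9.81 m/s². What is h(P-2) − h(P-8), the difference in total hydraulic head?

Total head at P-2: h = 152.74 m (water level in the piezometer is the total head).
Pressure head at P-8: ψ = P/(ρg) = 793×1000 / (1000 × 9.81) = 80.84 m.
Total head at P-8: h = z + ψ = 76.32 + 80.84 = 157.16 m.
Head difference: h(P-2) − h(P-8) = 152.74 − 157.16 = -4.42 m.

Δh ≈ -4.42 m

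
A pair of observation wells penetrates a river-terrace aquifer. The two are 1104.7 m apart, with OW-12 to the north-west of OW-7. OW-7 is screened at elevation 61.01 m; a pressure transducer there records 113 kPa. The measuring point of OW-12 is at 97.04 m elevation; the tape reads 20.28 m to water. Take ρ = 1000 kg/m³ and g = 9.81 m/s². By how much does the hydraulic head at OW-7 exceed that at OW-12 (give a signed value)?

Pressure head at OW-7: ψ = P/(ρg) = 113×1000 / (1000 × 9.81) = 11.52 m.
Total head at OW-7: h = z + ψ = 61.01 + 11.52 = 72.53 m.
Total head at OW-12: h = 97.04 − 20.28 = 76.76 m.
Head difference: h(OW-7) − h(OW-12) = 72.53 − 76.76 = -4.23 m.

Δh ≈ -4.23 m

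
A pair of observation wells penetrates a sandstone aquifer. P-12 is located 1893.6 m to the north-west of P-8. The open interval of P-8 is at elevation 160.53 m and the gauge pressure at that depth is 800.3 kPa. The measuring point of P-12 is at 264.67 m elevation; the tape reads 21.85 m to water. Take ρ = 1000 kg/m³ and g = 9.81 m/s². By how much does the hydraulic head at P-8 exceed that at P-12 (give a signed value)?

Pressure head at P-8: ψ = P/(ρg) = 800.3×1000 / (1000 × 9.81) = 81.58 m.
Total head at P-8: h = z + ψ = 160.53 + 81.58 = 242.11 m.
Total head at P-12: h = 264.67 − 21.85 = 242.82 m.
Head difference: h(P-8) − h(P-12) = 242.11 − 242.82 = -0.71 m.

Δh ≈ -0.71 m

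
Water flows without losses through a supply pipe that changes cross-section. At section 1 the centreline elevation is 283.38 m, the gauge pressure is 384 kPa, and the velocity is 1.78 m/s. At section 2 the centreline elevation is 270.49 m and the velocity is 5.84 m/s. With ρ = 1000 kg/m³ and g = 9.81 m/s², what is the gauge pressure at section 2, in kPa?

Pressure head at 1: ψ₁ = P₁/(ρg) = 384×1000 / (1000 × 9.81) = 39.14 m.
Velocity heads: v₁²/2g = 1.78²/19.62 = 0.161 m; v₂²/2g = 5.84²/19.62 = 1.738 m.
Total head H = z₁ + ψ₁ + v₁²/2g = 283.38 + 39.14 + 0.161 = 322.68 m.
ψ₂ = H − z₂ − v₂²/2g = 322.68 − 270.49 − 1.738 = 50.45 m.
P₂ = ρgψ₂ = 1000 × 9.81 × 50.45 ≈ 495 kPa.

P₂ ≈ 495 kPa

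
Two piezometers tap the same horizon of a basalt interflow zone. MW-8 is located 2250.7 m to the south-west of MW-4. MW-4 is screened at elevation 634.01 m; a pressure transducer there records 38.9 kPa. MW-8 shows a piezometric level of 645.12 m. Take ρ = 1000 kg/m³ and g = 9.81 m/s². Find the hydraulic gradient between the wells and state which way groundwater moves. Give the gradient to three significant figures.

i ≈ 0.00317; groundwater flows toward the north-east

Pressure head at MW-4: ψ = P/(ρg) = 38.9×1000 / (1000 × 9.81) = 3.97 m.
Total head at MW-4: h = z + ψ = 634.01 + 3.97 = 637.98 m.
Total head at MW-8: h = 645.12 m (water level in the piezometer is the total head).
Head difference: h(MW-4) − h(MW-8) = 637.98 − 645.12 = -7.14 m.
Hydraulic gradient: i = |Δh| / L = 7.14 / 2250.7 = 0.00317.
Flow is from higher to lower head: from MW-8 toward MW-4, i.e. toward the north-east.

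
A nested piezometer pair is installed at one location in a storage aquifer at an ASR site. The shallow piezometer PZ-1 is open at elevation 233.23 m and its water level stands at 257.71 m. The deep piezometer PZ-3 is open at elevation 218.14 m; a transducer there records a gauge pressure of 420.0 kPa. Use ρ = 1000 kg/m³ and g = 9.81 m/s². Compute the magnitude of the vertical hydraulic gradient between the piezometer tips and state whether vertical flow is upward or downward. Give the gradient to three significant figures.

|i_v| ≈ 0.215; vertical flow is upward

Total head at PZ-1: h = 257.71 m (water level in the standpipe).
Pressure head at PZ-3: ψ = P/(ρg) = 420.0×1000 / (1000 × 9.81) = 42.81 m.
Total head at PZ-3: h = z + ψ = 218.14 + 42.81 = 260.95 m.
Δh = h(PZ-1) − h(PZ-3) = 257.71 − 260.95 = -3.24 m.
Vertical separation Δz = 233.23 − 218.14 = 15.09 m.
|i_v| = |Δh| / Δz = 3.24 / 15.09 = 0.215.
Head is higher in the deep piezometer, so vertical flow is upward (discharge condition).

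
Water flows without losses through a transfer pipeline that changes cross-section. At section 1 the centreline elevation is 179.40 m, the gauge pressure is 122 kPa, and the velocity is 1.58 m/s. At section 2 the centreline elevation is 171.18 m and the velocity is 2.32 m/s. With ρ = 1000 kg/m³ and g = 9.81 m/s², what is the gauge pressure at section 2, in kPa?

P₂ ≈ 201 kPa

Pressure head at 1: ψ₁ = P₁/(ρg) = 122×1000 / (1000 × 9.81) = 12.44 m.
Velocity heads: v₁²/2g = 1.58²/19.62 = 0.127 m; v₂²/2g = 2.32²/19.62 = 0.274 m.
Total head H = z₁ + ψ₁ + v₁²/2g = 179.40 + 12.44 + 0.127 = 191.97 m.
ψ₂ = H − z₂ − v₂²/2g = 191.97 − 171.18 − 0.274 = 20.52 m.
P₂ = ρgψ₂ = 1000 × 9.81 × 20.52 ≈ 201 kPa.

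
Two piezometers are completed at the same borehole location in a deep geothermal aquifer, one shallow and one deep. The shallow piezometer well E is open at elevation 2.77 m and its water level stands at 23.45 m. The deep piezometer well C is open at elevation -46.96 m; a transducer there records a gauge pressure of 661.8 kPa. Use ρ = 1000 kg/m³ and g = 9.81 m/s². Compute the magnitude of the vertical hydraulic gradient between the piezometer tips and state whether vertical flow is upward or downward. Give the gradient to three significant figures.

Total head at well E: h = 23.45 m (water level in the standpipe).
Pressure head at well C: ψ = P/(ρg) = 661.8×1000 / (1000 × 9.81) = 67.46 m.
Total head at well C: h = z + ψ = -46.96 + 67.46 = 20.50 m.
Δh = h(well E) − h(well C) = 23.45 − 20.50 = 2.95 m.
Vertical separation Δz = 2.77 − (-46.96) = 49.73 m.
|i_v| = |Δh| / Δz = 2.95 / 49.73 = 0.0593.
Head is higher in the shallow piezometer, so vertical flow is downward (recharge condition).

|i_v| ≈ 0.0593; vertical flow is downward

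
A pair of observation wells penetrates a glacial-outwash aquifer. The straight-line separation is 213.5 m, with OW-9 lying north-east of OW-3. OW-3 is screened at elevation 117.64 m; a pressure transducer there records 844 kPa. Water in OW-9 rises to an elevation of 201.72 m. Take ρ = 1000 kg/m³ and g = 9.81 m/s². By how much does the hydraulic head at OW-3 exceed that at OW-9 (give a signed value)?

Pressure head at OW-3: ψ = P/(ρg) = 844×1000 / (1000 × 9.81) = 86.03 m.
Total head at OW-3: h = z + ψ = 117.64 + 86.03 = 203.67 m.
Total head at OW-9: h = 201.72 m (water level in the piezometer is the total head).
Head difference: h(OW-3) − h(OW-9) = 203.67 − 201.72 = 1.95 m.

Δh ≈ 1.95 m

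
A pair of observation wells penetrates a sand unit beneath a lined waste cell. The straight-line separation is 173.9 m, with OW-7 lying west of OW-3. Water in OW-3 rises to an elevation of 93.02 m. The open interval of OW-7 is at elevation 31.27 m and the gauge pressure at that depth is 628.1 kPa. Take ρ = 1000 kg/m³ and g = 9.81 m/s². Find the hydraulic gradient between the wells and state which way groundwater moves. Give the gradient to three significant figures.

Total head at OW-3: h = 93.02 m (water level in the piezometer is the total head).
Pressure head at OW-7: ψ = P/(ρg) = 628.1×1000 / (1000 × 9.81) = 64.03 m.
Total head at OW-7: h = z + ψ = 31.27 + 64.03 = 95.30 m.
Head difference: h(OW-3) − h(OW-7) = 93.02 − 95.30 = -2.28 m.
Hydraulic gradient: i = |Δh| / L = 2.28 / 173.9 = 0.0131.
Flow is from higher to lower head: from OW-7 toward OW-3, i.e. toward the east.

i ≈ 0.0131; groundwater flows toward the east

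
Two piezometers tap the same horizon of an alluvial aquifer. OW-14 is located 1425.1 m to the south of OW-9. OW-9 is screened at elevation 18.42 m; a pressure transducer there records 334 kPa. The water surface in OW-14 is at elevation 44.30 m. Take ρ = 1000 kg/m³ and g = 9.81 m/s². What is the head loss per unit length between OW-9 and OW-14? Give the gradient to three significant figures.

Pressure head at OW-9: ψ = P/(ρg) = 334×1000 / (1000 × 9.81) = 34.05 m.
Total head at OW-9: h = z + ψ = 18.42 + 34.05 = 52.47 m.
Total head at OW-14: h = 44.30 m (water level in the piezometer is the total head).
Head difference: h(OW-9) − h(OW-14) = 52.47 − 44.30 = 8.17 m.
Hydraulic gradient: i = |Δh| / L = 8.17 / 1425.1 = 0.00573.

i ≈ 0.00573 m/m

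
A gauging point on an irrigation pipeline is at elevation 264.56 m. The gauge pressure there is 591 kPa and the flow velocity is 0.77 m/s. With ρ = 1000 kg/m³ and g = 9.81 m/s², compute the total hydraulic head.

h ≈ 324.83 m

Pressure head ψ = P/(ρg) = 591×1000 / (1000 × 9.81) = 60.24 m.
Velocity head = v²/(2g) = 0.77² / (2 × 9.81) = 0.030 m.
h = z + ψ + v²/(2g) = 264.56 + 60.24 + 0.030 = 324.83 m.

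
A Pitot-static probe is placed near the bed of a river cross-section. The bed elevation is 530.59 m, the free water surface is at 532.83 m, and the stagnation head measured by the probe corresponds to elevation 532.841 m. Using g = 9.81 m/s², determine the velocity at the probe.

Near the bed, under hydrostatic conditions, the piezometric head (z + ψ) equals the free-surface elevation, 532.83 m.
Velocity head = total − piezometric = 532.841 − 532.83 = 0.011 m.
v = √(2g·h_v) = √(2 × 9.81 × 0.011) = 0.465 m/s.

v ≈ 0.465 m/s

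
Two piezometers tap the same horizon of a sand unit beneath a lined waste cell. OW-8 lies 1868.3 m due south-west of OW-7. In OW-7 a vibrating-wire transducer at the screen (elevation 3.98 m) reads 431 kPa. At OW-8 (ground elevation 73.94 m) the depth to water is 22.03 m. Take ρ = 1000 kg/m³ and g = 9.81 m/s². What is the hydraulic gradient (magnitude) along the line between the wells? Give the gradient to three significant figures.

Pressure head at OW-7: ψ = P/(ρg) = 431×1000 / (1000 × 9.81) = 43.93 m.
Total head at OW-7: h = z + ψ = 3.98 + 43.93 = 47.91 m.
Total head at OW-8: h = 73.94 − 22.03 = 51.91 m.
Head difference: h(OW-7) − h(OW-8) = 47.91 − 51.91 = -4.00 m.
Hydraulic gradient: i = |Δh| / L = 4.00 / 1868.3 = 0.00214.

i ≈ 0.00214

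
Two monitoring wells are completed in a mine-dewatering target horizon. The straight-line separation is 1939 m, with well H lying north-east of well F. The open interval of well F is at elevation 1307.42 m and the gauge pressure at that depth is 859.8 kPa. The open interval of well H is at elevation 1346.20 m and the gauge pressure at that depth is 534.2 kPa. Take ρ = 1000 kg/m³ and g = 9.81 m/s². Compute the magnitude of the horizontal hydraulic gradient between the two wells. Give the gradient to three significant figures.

Pressure head at well F: ψ = P/(ρg) = 859.8×1000 / (1000 × 9.81) = 87.65 m.
Total head at well F: h = z + ψ = 1307.42 + 87.65 = 1395.07 m.
Pressure head at well H: ψ = P/(ρg) = 534.2×1000 / (1000 × 9.81) = 54.45 m.
Total head at well H: h = z + ψ = 1346.20 + 54.45 = 1400.65 m.
Head difference: h(well F) − h(well H) = 1395.07 − 1400.65 = -5.58 m.
Hydraulic gradient: i = |Δh| / L = 5.58 / 1939 = 0.00288.

i ≈ 0.00288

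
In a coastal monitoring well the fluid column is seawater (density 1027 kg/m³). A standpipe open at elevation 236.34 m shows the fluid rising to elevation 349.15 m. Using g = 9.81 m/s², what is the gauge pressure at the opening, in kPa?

P ≈ 1140 kPa

Pressure head ψ = h − z = 349.15 − 236.34 = 112.81 m.
P = ρgψ = 1027 × 9.81 × 112.81 = 1136546 Pa ≈ 1140 kPa.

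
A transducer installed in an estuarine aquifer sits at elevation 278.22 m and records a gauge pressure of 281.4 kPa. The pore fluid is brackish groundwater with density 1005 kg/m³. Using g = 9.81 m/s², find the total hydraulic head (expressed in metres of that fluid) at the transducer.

ψ = P/(ρg) = 281.4×1000 / (1005 × 9.81) = 28.54 m.
h = z + ψ = 278.22 + 28.54 = 306.76 m.

h ≈ 306.76 m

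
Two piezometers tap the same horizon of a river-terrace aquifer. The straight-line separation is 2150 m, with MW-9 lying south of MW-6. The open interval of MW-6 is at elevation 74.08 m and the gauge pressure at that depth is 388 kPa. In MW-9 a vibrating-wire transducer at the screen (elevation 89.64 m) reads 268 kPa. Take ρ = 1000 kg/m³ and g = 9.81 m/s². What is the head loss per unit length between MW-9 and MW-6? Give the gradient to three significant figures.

Pressure head at MW-6: ψ = P/(ρg) = 388×1000 / (1000 × 9.81) = 39.55 m.
Total head at MW-6: h = z + ψ = 74.08 + 39.55 = 113.63 m.
Pressure head at MW-9: ψ = P/(ρg) = 268×1000 / (1000 × 9.81) = 27.32 m.
Total head at MW-9: h = z + ψ = 89.64 + 27.32 = 116.96 m.
Head difference: h(MW-6) − h(MW-9) = 113.63 − 116.96 = -3.33 m.
Hydraulic gradient: i = |Δh| / L = 3.33 / 2150 = 0.00155.

i ≈ 0.00155 m/m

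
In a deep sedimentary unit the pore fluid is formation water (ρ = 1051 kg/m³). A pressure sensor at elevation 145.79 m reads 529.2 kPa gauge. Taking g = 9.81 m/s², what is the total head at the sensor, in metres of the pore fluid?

h ≈ 197.12 m

ψ = P/(ρg) = 529.2×1000 / (1051 × 9.81) = 51.33 m.
h = z + ψ = 145.79 + 51.33 = 197.12 m.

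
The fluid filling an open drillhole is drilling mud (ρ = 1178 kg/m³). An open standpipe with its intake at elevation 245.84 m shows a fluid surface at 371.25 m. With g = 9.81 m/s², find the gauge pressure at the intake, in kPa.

Pressure head ψ = h − z = 371.25 − 245.84 = 125.41 m.
P = ρgψ = 1178 × 9.81 × 125.41 = 1449261 Pa ≈ 1450 kPa.

P ≈ 1450 kPa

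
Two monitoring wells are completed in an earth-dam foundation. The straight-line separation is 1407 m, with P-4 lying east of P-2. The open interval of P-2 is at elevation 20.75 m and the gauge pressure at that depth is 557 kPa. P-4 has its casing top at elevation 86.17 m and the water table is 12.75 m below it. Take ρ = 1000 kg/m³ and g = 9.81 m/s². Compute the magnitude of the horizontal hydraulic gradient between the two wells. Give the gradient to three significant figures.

i ≈ 0.00292

Pressure head at P-2: ψ = P/(ρg) = 557×1000 / (1000 × 9.81) = 56.78 m.
Total head at P-2: h = z + ψ = 20.75 + 56.78 = 77.53 m.
Total head at P-4: h = 86.17 − 12.75 = 73.42 m.
Head difference: h(P-2) − h(P-4) = 77.53 − 73.42 = 4.11 m.
Hydraulic gradient: i = |Δh| / L = 4.11 / 1407 = 0.00292.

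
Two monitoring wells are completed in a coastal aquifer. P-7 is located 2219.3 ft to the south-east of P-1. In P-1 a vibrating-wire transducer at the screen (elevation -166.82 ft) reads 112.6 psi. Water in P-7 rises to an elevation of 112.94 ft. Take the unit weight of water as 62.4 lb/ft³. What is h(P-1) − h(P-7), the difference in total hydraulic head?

Pressure head at P-1: ψ = 144·P/γ = 144 × 112.6 / 62.4 = 259.85 ft.
Total head at P-1: h = z + ψ = -166.82 + 259.85 = 93.03 ft.
Total head at P-7: h = 112.94 ft (water level in the piezometer is the total head).
Head difference: h(P-1) − h(P-7) = 93.03 − 112.94 = -19.91 ft.

Δh ≈ -19.91 ft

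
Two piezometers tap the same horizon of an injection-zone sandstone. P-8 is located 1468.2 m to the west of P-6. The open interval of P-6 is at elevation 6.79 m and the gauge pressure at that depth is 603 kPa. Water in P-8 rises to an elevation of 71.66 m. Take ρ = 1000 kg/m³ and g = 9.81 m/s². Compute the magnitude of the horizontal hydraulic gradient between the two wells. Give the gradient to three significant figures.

Pressure head at P-6: ψ = P/(ρg) = 603×1000 / (1000 × 9.81) = 61.47 m.
Total head at P-6: h = z + ψ = 6.79 + 61.47 = 68.26 m.
Total head at P-8: h = 71.66 m (water level in the piezometer is the total head).
Head difference: h(P-6) − h(P-8) = 68.26 − 71.66 = -3.40 m.
Hydraulic gradient: i = |Δh| / L = 3.40 / 1468.2 = 0.00232.

i ≈ 0.00232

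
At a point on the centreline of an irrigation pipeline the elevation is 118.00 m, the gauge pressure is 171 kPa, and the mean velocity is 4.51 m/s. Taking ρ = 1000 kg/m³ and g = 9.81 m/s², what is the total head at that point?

h ≈ 136.47 m

Pressure head ψ = P/(ρg) = 171×1000 / (1000 × 9.81) = 17.43 m.
Velocity head = v²/(2g) = 4.51² / (2 × 9.81) = 1.037 m.
h = z + ψ + v²/(2g) = 118.00 + 17.43 + 1.037 = 136.47 m.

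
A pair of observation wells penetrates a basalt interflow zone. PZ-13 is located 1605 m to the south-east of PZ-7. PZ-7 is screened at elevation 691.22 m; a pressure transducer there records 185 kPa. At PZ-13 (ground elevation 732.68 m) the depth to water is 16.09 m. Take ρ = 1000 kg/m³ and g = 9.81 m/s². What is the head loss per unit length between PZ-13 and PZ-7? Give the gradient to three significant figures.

i ≈ 0.00406 m/m

Pressure head at PZ-7: ψ = P/(ρg) = 185×1000 / (1000 × 9.81) = 18.86 m.
Total head at PZ-7: h = z + ψ = 691.22 + 18.86 = 710.08 m.
Total head at PZ-13: h = 732.68 − 16.09 = 716.59 m.
Head difference: h(PZ-7) − h(PZ-13) = 710.08 − 716.59 = -6.51 m.
Hydraulic gradient: i = |Δh| / L = 6.51 / 1605 = 0.00406.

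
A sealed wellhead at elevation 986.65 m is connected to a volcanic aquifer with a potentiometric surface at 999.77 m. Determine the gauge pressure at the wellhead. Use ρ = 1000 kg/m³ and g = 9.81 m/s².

Head above the cap: Δh = 999.77 − 986.65 = 13.12 m.
P = ρgΔh = 1000 × 9.81 × 13.12 = 128707 Pa ≈ 129 kPa.

P ≈ 129 kPa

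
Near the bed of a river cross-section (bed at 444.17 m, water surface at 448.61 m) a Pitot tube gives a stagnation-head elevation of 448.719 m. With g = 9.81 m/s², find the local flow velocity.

v ≈ 1.46 m/s

Near the bed, under hydrostatic conditions, the piezometric head (z + ψ) equals the free-surface elevation, 448.61 m.
Velocity head = total − piezometric = 448.719 − 448.61 = 0.109 m.
v = √(2g·h_v) = √(2 × 9.81 × 0.109) = 1.46 m/s.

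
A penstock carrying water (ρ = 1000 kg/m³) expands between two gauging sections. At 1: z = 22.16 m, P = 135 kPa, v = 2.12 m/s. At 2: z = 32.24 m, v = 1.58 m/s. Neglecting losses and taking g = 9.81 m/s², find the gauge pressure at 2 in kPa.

P₂ ≈ 37.1 kPa

Pressure head at 1: ψ₁ = P₁/(ρg) = 135×1000 / (1000 × 9.81) = 13.76 m.
Velocity heads: v₁²/2g = 2.12²/19.62 = 0.229 m; v₂²/2g = 1.58²/19.62 = 0.127 m.
Total head H = z₁ + ψ₁ + v₁²/2g = 22.16 + 13.76 + 0.229 = 36.15 m.
ψ₂ = H − z₂ − v₂²/2g = 36.15 − 32.24 − 0.127 = 3.78 m.
P₂ = ρgψ₂ = 1000 × 9.81 × 3.78 ≈ 37.1 kPa.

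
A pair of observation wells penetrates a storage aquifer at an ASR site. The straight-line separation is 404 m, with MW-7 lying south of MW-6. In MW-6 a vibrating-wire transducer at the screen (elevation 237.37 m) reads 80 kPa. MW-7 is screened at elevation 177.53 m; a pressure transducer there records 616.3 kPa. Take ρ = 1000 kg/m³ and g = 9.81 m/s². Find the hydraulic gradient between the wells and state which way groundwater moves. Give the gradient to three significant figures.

Pressure head at MW-6: ψ = P/(ρg) = 80×1000 / (1000 × 9.81) = 8.15 m.
Total head at MW-6: h = z + ψ = 237.37 + 8.15 = 245.52 m.
Pressure head at MW-7: ψ = P/(ρg) = 616.3×1000 / (1000 × 9.81) = 62.82 m.
Total head at MW-7: h = z + ψ = 177.53 + 62.82 = 240.35 m.
Head difference: h(MW-6) − h(MW-7) = 245.52 − 240.35 = 5.17 m.
Hydraulic gradient: i = |Δh| / L = 5.17 / 404 = 0.0128.
Flow is from higher to lower head: from MW-6 toward MW-7, i.e. toward the south.

i ≈ 0.0128; groundwater flows toward the south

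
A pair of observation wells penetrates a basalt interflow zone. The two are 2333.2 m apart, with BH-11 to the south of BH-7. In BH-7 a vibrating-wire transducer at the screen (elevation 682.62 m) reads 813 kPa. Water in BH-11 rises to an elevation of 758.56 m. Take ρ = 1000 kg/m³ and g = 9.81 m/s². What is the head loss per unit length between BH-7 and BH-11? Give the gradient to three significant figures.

i ≈ 0.00297 m/m

Pressure head at BH-7: ψ = P/(ρg) = 813×1000 / (1000 × 9.81) = 82.87 m.
Total head at BH-7: h = z + ψ = 682.62 + 82.87 = 765.49 m.
Total head at BH-11: h = 758.56 m (water level in the piezometer is the total head).
Head difference: h(BH-7) − h(BH-11) = 765.49 − 758.56 = 6.93 m.
Hydraulic gradient: i = |Δh| / L = 6.93 / 2333.2 = 0.00297.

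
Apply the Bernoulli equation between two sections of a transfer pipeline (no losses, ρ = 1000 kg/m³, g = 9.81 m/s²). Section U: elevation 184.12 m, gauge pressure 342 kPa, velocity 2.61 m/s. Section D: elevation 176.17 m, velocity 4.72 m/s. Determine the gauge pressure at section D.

Pressure head at U: ψ₁ = P₁/(ρg) = 342×1000 / (1000 × 9.81) = 34.86 m.
Velocity heads: v₁²/2g = 2.61²/19.62 = 0.347 m; v₂²/2g = 4.72²/19.62 = 1.135 m.
Total head H = z₁ + ψ₁ + v₁²/2g = 184.12 + 34.86 + 0.347 = 219.33 m.
ψ₂ = H − z₂ − v₂²/2g = 219.33 − 176.17 − 1.135 = 42.03 m.
P₂ = ρgψ₂ = 1000 × 9.81 × 42.03 ≈ 412 kPa.

P₂ ≈ 412 kPa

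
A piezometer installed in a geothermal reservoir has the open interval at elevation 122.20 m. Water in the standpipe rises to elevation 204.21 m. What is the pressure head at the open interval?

Total head h = 204.21 m (the water-surface elevation in the piezometer).
Pressure head ψ = h − z = 204.21 − 122.20 = 82.01 m.

ψ ≈ 82.01 m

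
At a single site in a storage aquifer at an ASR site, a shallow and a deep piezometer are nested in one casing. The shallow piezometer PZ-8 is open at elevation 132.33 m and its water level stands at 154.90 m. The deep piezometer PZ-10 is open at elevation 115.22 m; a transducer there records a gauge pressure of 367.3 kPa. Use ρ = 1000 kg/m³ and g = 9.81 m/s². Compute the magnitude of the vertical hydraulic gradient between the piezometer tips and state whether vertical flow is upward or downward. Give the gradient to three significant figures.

Total head at PZ-8: h = 154.90 m (water level in the standpipe).
Pressure head at PZ-10: ψ = P/(ρg) = 367.3×1000 / (1000 × 9.81) = 37.44 m.
Total head at PZ-10: h = z + ψ = 115.22 + 37.44 = 152.66 m.
Δh = h(PZ-8) − h(PZ-10) = 154.90 − 152.66 = 2.24 m.
Vertical separation Δz = 132.33 − 115.22 = 17.11 m.
|i_v| = |Δh| / Δz = 2.24 / 17.11 = 0.131.
Head is higher in the shallow piezometer, so vertical flow is downward (recharge condition).

|i_v| ≈ 0.131; vertical flow is downward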